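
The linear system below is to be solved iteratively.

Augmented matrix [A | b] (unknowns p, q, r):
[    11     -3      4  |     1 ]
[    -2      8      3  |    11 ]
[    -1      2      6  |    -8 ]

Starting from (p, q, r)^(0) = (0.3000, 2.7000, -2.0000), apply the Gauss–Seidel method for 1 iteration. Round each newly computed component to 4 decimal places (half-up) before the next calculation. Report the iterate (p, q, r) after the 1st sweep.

Iteration 1:
  p = (1 - (-3)·2.7000 - (4)·-2.0000) / (11) = 1.5545
  q = (11 - (-2)·1.5545 - (3)·-2.0000) / (8) = 2.5136
  r = (-8 - (-1)·1.5545 - (2)·2.5136) / (6) = -1.9121

(1.5545, 2.5136, -1.9121)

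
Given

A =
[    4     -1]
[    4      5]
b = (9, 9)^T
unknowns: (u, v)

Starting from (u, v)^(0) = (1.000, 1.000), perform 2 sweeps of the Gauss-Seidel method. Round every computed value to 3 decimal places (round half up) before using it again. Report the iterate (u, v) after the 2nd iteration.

Iteration 1:
  u = (9 - (-1)·1.000) / (4) = 2.500
  v = (9 - (4)·2.500) / (5) = -0.200
Iteration 2:
  u = (9 - (-1)·-0.200) / (4) = 2.200
  v = (9 - (4)·2.200) / (5) = 0.040

(2.200, 0.040)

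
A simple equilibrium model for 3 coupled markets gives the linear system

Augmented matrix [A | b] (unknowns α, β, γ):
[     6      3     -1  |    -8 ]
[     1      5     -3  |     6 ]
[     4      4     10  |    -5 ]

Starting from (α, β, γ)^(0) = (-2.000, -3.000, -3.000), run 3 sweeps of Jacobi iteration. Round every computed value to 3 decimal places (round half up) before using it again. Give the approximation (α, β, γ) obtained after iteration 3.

(-2.465, 1.224, -0.974)

Iteration 1:
  α = (-8 - (3)·-3.000 - (-1)·-3.000) / (6) = -0.333
  β = (6 - (1)·-2.000 - (-3)·-3.000) / (5) = -0.200
  γ = (-5 - (4)·-2.000 - (4)·-3.000) / (10) = 1.500
Iteration 2:
  α = (-8 - (3)·-0.200 - (-1)·1.500) / (6) = -0.983
  β = (6 - (1)·-0.333 - (-3)·1.500) / (5) = 2.167
  γ = (-5 - (4)·-0.333 - (4)·-0.200) / (10) = -0.287
Iteration 3:
  α = (-8 - (3)·2.167 - (-1)·-0.287) / (6) = -2.465
  β = (6 - (1)·-0.983 - (-3)·-0.287) / (5) = 1.224
  γ = (-5 - (4)·-0.983 - (4)·2.167) / (10) = -0.974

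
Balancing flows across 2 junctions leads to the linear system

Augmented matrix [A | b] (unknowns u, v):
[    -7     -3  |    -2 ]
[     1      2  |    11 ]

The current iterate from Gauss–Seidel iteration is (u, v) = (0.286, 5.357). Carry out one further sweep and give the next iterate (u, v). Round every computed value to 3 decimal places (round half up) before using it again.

One sweep:
  u = (-2 - (-3)·5.357) / (-7) = -2.010
  v = (11 - (1)·-2.010) / (2) = 6.505

(-2.010, 6.505)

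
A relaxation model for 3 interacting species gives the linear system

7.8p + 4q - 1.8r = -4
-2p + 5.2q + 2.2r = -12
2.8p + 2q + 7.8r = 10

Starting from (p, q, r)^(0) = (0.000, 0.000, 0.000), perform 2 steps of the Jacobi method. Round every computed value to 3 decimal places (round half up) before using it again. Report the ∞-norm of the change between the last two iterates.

Iteration 1:
  p = (-4 - (4)·0.000 - (-1.8)·0.000) / (7.8) = -0.513
  q = (-12 - (-2)·0.000 - (2.2)·0.000) / (5.2) = -2.308
  r = (10 - (2.8)·0.000 - (2)·0.000) / (7.8) = 1.282
Iteration 2:
  p = (-4 - (4)·-2.308 - (-1.8)·1.282) / (7.8) = 0.967
  q = (-12 - (-2)·-0.513 - (2.2)·1.282) / (5.2) = -3.047
  r = (10 - (2.8)·-0.513 - (2)·-2.308) / (7.8) = 2.058
Change: (1.480, -0.739, 0.776) → max |·| = 1.480

1.480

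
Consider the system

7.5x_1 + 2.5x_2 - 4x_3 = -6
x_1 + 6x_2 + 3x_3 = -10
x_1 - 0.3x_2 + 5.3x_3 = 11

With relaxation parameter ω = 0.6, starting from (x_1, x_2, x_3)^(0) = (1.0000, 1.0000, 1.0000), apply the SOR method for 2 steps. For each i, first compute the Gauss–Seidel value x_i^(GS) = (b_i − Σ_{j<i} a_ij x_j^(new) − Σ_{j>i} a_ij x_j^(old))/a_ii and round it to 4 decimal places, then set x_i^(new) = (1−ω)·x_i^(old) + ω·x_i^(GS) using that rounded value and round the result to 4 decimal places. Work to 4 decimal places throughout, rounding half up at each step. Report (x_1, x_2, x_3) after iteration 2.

Iteration 1:
  x_1: GS value = (-6 - (2.5)·1.0000 - (-4)·1.0000) / (7.5) = -0.6000;  x_1 ← (1−ω)·1.0000 + ω·-0.6000 = 0.0400
  x_2: GS value = (-10 - (1)·0.0400 - (3)·1.0000) / (6) = -2.1733;  x_2 ← (1−ω)·1.0000 + ω·-2.1733 = -0.9040
  x_3: GS value = (11 - (1)·0.0400 - (-0.3)·-0.9040) / (5.3) = 2.0168;  x_3 ← (1−ω)·1.0000 + ω·2.0168 = 1.6101
Iteration 2:
  x_1: GS value = (-6 - (2.5)·-0.9040 - (-4)·1.6101) / (7.5) = 0.3601;  x_1 ← (1−ω)·0.0400 + ω·0.3601 = 0.2321
  x_2: GS value = (-10 - (1)·0.2321 - (3)·1.6101) / (6) = -2.5104;  x_2 ← (1−ω)·-0.9040 + ω·-2.5104 = -1.8678
  x_3: GS value = (11 - (1)·0.2321 - (-0.3)·-1.8678) / (5.3) = 1.9260;  x_3 ← (1−ω)·1.6101 + ω·1.9260 = 1.7996

(0.2321, -1.8678, 1.7996)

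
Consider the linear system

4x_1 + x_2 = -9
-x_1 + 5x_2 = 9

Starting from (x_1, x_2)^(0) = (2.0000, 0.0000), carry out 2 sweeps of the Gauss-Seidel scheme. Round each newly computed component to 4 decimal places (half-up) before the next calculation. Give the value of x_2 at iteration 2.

Iteration 1:
  x_1 = (-9 - (1)·0.0000) / (4) = -2.2500
  x_2 = (9 - (-1)·-2.2500) / (5) = 1.3500
Iteration 2:
  x_1 = (-9 - (1)·1.3500) / (4) = -2.5875
  x_2 = (9 - (-1)·-2.5875) / (5) = 1.2825

1.2825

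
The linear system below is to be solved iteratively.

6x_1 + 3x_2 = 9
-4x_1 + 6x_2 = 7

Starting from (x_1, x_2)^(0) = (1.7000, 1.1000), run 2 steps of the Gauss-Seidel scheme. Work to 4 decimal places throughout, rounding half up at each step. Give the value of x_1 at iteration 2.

Iteration 1:
  x_1 = (9 - (3)·1.1000) / (6) = 0.9500
  x_2 = (7 - (-4)·0.9500) / (6) = 1.8000
Iteration 2:
  x_1 = (9 - (3)·1.8000) / (6) = 0.6000
  x_2 = (7 - (-4)·0.6000) / (6) = 1.5667

0.6000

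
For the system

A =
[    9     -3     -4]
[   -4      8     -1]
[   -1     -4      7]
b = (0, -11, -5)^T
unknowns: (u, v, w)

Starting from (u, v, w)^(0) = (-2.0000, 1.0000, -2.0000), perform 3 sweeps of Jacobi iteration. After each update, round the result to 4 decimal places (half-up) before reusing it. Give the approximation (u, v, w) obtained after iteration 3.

Iteration 1:
  u = (0 - (-3)·1.0000 - (-4)·-2.0000) / (9) = -0.5556
  v = (-11 - (-4)·-2.0000 - (-1)·-2.0000) / (8) = -2.6250
  w = (-5 - (-1)·-2.0000 - (-4)·1.0000) / (7) = -0.4286
Iteration 2:
  u = (0 - (-3)·-2.6250 - (-4)·-0.4286) / (9) = -1.0655
  v = (-11 - (-4)·-0.5556 - (-1)·-0.4286) / (8) = -1.7064
  w = (-5 - (-1)·-0.5556 - (-4)·-2.6250) / (7) = -2.2937
Iteration 3:
  u = (0 - (-3)·-1.7064 - (-4)·-2.2937) / (9) = -1.5882
  v = (-11 - (-4)·-1.0655 - (-1)·-2.2937) / (8) = -2.1945
  w = (-5 - (-1)·-1.0655 - (-4)·-1.7064) / (7) = -1.8416

(-1.5882, -2.1945, -1.8416)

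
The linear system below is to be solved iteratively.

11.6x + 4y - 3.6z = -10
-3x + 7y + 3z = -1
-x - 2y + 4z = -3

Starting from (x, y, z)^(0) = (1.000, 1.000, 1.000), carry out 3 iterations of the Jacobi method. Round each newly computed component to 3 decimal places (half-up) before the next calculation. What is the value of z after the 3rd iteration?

Iteration 1:
  x = (-10 - (4)·1.000 - (-3.6)·1.000) / (11.6) = -0.897
  y = (-1 - (-3)·1.000 - (3)·1.000) / (7) = -0.143
  z = (-3 - (-1)·1.000 - (-2)·1.000) / (4) = 0.000
Iteration 2:
  x = (-10 - (4)·-0.143 - (-3.6)·0.000) / (11.6) = -0.813
  y = (-1 - (-3)·-0.897 - (3)·0.000) / (7) = -0.527
  z = (-3 - (-1)·-0.897 - (-2)·-0.143) / (4) = -1.046
Iteration 3:
  x = (-10 - (4)·-0.527 - (-3.6)·-1.046) / (11.6) = -1.005
  y = (-1 - (-3)·-0.813 - (3)·-1.046) / (7) = -0.043
  z = (-3 - (-1)·-0.813 - (-2)·-0.527) / (4) = -1.217

-1.217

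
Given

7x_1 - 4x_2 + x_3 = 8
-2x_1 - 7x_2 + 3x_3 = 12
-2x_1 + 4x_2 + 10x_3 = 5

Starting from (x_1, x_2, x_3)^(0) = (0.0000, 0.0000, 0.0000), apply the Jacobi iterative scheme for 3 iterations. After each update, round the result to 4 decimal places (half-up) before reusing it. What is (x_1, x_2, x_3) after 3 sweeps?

(-0.1029, -1.1344, 1.2490)

Iteration 1:
  x_1 = (8 - (-4)·0.0000 - (1)·0.0000) / (7) = 1.1429
  x_2 = (12 - (-2)·0.0000 - (3)·0.0000) / (-7) = -1.7143
  x_3 = (5 - (-2)·0.0000 - (4)·0.0000) / (10) = 0.5000
Iteration 2:
  x_1 = (8 - (-4)·-1.7143 - (1)·0.5000) / (7) = 0.0918
  x_2 = (12 - (-2)·1.1429 - (3)·0.5000) / (-7) = -1.8265
  x_3 = (5 - (-2)·1.1429 - (4)·-1.7143) / (10) = 1.4143
Iteration 3:
  x_1 = (8 - (-4)·-1.8265 - (1)·1.4143) / (7) = -0.1029
  x_2 = (12 - (-2)·0.0918 - (3)·1.4143) / (-7) = -1.1344
  x_3 = (5 - (-2)·0.0918 - (4)·-1.8265) / (10) = 1.2490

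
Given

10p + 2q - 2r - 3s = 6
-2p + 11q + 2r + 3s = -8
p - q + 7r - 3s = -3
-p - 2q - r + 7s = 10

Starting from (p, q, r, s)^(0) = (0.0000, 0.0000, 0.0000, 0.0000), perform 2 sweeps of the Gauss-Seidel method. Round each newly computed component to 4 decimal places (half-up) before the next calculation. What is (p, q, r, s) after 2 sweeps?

(0.9786, -0.7811, -0.1436, 1.3247)

Iteration 1:
  p = (6 - (2)·0.0000 - (-2)·0.0000 - (-3)·0.0000) / (10) = 0.6000
  q = (-8 - (-2)·0.6000 - (2)·0.0000 - (3)·0.0000) / (11) = -0.6182
  r = (-3 - (1)·0.6000 - (-1)·-0.6182 - (-3)·0.0000) / (7) = -0.6026
  s = (10 - (-1)·0.6000 - (-2)·-0.6182 - (-1)·-0.6026) / (7) = 1.2516
Iteration 2:
  p = (6 - (2)·-0.6182 - (-2)·-0.6026 - (-3)·1.2516) / (10) = 0.9786
  q = (-8 - (-2)·0.9786 - (2)·-0.6026 - (3)·1.2516) / (11) = -0.7811
  r = (-3 - (1)·0.9786 - (-1)·-0.7811 - (-3)·1.2516) / (7) = -0.1436
  s = (10 - (-1)·0.9786 - (-2)·-0.7811 - (-1)·-0.1436) / (7) = 1.3247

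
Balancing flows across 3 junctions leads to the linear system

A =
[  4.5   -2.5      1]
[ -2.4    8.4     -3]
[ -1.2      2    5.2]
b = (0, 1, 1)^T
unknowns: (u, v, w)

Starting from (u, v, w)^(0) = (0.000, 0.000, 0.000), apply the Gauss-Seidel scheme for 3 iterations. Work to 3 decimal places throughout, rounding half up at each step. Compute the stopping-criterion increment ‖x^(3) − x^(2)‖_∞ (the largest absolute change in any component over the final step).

Iteration 1:
  u = (0 - (-2.5)·0.000 - (1)·0.000) / (4.5) = 0.000
  v = (1 - (-2.4)·0.000 - (-3)·0.000) / (8.4) = 0.119
  w = (1 - (-1.2)·0.000 - (2)·0.119) / (5.2) = 0.147
Iteration 2:
  u = (0 - (-2.5)·0.119 - (1)·0.147) / (4.5) = 0.033
  v = (1 - (-2.4)·0.033 - (-3)·0.147) / (8.4) = 0.181
  w = (1 - (-1.2)·0.033 - (2)·0.181) / (5.2) = 0.130
Iteration 3:
  u = (0 - (-2.5)·0.181 - (1)·0.130) / (4.5) = 0.072
  v = (1 - (-2.4)·0.072 - (-3)·0.130) / (8.4) = 0.186
  w = (1 - (-1.2)·0.072 - (2)·0.186) / (5.2) = 0.137
Change: (0.039, 0.005, 0.007) → max |·| = 0.039

0.039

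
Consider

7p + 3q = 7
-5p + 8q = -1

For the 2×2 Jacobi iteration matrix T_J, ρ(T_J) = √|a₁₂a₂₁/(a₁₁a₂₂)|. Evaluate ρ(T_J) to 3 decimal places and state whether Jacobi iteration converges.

a₁₂a₂₁/(a₁₁a₂₂) = (3)·(-5) / ((7)·(8)) = -0.267857
ρ = √|-0.267857| = √0.267857 = 0.518
ρ < 1, so Jacobi converges

0.518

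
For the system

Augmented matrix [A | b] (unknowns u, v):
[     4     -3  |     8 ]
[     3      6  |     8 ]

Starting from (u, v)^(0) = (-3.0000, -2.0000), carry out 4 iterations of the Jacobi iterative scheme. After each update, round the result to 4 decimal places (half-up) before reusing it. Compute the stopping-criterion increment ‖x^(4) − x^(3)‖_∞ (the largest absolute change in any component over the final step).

1.3594

Iteration 1:
  u = (8 - (-3)·-2.0000) / (4) = 0.5000
  v = (8 - (3)·-3.0000) / (6) = 2.8333
Iteration 2:
  u = (8 - (-3)·2.8333) / (4) = 4.1250
  v = (8 - (3)·0.5000) / (6) = 1.0833
Iteration 3:
  u = (8 - (-3)·1.0833) / (4) = 2.8125
  v = (8 - (3)·4.1250) / (6) = -0.7292
Iteration 4:
  u = (8 - (-3)·-0.7292) / (4) = 1.4531
  v = (8 - (3)·2.8125) / (6) = -0.0729
Change: (-1.3594, 0.6563) → max |·| = 1.3594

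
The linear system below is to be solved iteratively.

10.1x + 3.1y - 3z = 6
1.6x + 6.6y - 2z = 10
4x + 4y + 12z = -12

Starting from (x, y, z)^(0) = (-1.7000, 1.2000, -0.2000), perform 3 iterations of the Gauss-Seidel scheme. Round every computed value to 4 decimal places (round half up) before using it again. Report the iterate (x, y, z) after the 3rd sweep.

(-0.1300, 1.1598, -1.3433)

Iteration 1:
  x = (6 - (3.1)·1.2000 - (-3)·-0.2000) / (10.1) = 0.1663
  y = (10 - (1.6)·0.1663 - (-2)·-0.2000) / (6.6) = 1.4142
  z = (-12 - (4)·0.1663 - (4)·1.4142) / (12) = -1.5268
Iteration 2:
  x = (6 - (3.1)·1.4142 - (-3)·-1.5268) / (10.1) = -0.2935
  y = (10 - (1.6)·-0.2935 - (-2)·-1.5268) / (6.6) = 1.1236
  z = (-12 - (4)·-0.2935 - (4)·1.1236) / (12) = -1.2767
Iteration 3:
  x = (6 - (3.1)·1.1236 - (-3)·-1.2767) / (10.1) = -0.1300
  y = (10 - (1.6)·-0.1300 - (-2)·-1.2767) / (6.6) = 1.1598
  z = (-12 - (4)·-0.1300 - (4)·1.1598) / (12) = -1.3433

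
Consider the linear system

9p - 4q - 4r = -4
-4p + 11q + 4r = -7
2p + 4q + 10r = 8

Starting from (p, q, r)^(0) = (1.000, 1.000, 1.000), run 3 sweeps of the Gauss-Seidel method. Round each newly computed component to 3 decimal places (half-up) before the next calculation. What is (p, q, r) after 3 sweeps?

Iteration 1:
  p = (-4 - (-4)·1.000 - (-4)·1.000) / (9) = 0.444
  q = (-7 - (-4)·0.444 - (4)·1.000) / (11) = -0.839
  r = (8 - (2)·0.444 - (4)·-0.839) / (10) = 1.047
Iteration 2:
  p = (-4 - (-4)·-0.839 - (-4)·1.047) / (9) = -0.352
  q = (-7 - (-4)·-0.352 - (4)·1.047) / (11) = -1.145
  r = (8 - (2)·-0.352 - (4)·-1.145) / (10) = 1.328
Iteration 3:
  p = (-4 - (-4)·-1.145 - (-4)·1.328) / (9) = -0.363
  q = (-7 - (-4)·-0.363 - (4)·1.328) / (11) = -1.251
  r = (8 - (2)·-0.363 - (4)·-1.251) / (10) = 1.373

(-0.363, -1.251, 1.373)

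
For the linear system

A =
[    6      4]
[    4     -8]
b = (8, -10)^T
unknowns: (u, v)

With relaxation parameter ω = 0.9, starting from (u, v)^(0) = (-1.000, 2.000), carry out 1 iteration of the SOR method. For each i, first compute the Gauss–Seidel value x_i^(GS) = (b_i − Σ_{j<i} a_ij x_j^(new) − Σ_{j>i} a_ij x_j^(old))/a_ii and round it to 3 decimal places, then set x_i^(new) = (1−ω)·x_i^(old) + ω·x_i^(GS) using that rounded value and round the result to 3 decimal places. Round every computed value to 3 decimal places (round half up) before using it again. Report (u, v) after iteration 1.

(-0.100, 1.280)

Iteration 1:
  u: GS value = (8 - (4)·2.000) / (6) = 0.000;  u ← (1−ω)·-1.000 + ω·0.000 = -0.100
  v: GS value = (-10 - (4)·-0.100) / (-8) = 1.200;  v ← (1−ω)·2.000 + ω·1.200 = 1.280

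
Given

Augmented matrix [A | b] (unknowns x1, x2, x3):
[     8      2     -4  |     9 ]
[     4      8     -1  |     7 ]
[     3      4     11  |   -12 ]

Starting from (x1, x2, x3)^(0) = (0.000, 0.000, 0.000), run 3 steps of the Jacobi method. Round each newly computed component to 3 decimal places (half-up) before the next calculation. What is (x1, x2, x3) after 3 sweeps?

Iteration 1:
  x1 = (9 - (2)·0.000 - (-4)·0.000) / (8) = 1.125
  x2 = (7 - (4)·0.000 - (-1)·0.000) / (8) = 0.875
  x3 = (-12 - (3)·0.000 - (4)·0.000) / (11) = -1.091
Iteration 2:
  x1 = (9 - (2)·0.875 - (-4)·-1.091) / (8) = 0.361
  x2 = (7 - (4)·1.125 - (-1)·-1.091) / (8) = 0.176
  x3 = (-12 - (3)·1.125 - (4)·0.875) / (11) = -1.716
Iteration 3:
  x1 = (9 - (2)·0.176 - (-4)·-1.716) / (8) = 0.223
  x2 = (7 - (4)·0.361 - (-1)·-1.716) / (8) = 0.480
  x3 = (-12 - (3)·0.361 - (4)·0.176) / (11) = -1.253

(0.223, 0.480, -1.253)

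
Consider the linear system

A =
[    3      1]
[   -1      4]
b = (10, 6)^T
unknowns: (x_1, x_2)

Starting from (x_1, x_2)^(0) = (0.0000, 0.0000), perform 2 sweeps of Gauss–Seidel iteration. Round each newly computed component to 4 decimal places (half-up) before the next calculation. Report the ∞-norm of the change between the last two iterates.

0.7777

Iteration 1:
  x_1 = (10 - (1)·0.0000) / (3) = 3.3333
  x_2 = (6 - (-1)·3.3333) / (4) = 2.3333
Iteration 2:
  x_1 = (10 - (1)·2.3333) / (3) = 2.5556
  x_2 = (6 - (-1)·2.5556) / (4) = 2.1389
Change: (-0.7777, -0.1944) → max |·| = 0.7777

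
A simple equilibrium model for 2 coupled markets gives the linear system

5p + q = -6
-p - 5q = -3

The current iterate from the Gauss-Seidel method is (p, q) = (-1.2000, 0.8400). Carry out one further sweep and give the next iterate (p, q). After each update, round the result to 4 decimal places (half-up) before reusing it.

One sweep:
  p = (-6 - (1)·0.8400) / (5) = -1.3680
  q = (-3 - (-1)·-1.3680) / (-5) = 0.8736

(-1.3680, 0.8736)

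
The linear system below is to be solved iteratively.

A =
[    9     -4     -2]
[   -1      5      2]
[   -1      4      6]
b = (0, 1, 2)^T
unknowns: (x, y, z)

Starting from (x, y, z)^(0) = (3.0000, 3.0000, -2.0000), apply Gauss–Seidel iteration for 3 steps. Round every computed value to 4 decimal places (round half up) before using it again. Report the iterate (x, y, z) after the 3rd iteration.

Iteration 1:
  x = (0 - (-4)·3.0000 - (-2)·-2.0000) / (9) = 0.8889
  y = (1 - (-1)·0.8889 - (2)·-2.0000) / (5) = 1.1778
  z = (2 - (-1)·0.8889 - (4)·1.1778) / (6) = -0.3037
Iteration 2:
  x = (0 - (-4)·1.1778 - (-2)·-0.3037) / (9) = 0.4560
  y = (1 - (-1)·0.4560 - (2)·-0.3037) / (5) = 0.4127
  z = (2 - (-1)·0.4560 - (4)·0.4127) / (6) = 0.1342
Iteration 3:
  x = (0 - (-4)·0.4127 - (-2)·0.1342) / (9) = 0.2132
  y = (1 - (-1)·0.2132 - (2)·0.1342) / (5) = 0.1890
  z = (2 - (-1)·0.2132 - (4)·0.1890) / (6) = 0.2429

(0.2132, 0.1890, 0.2429)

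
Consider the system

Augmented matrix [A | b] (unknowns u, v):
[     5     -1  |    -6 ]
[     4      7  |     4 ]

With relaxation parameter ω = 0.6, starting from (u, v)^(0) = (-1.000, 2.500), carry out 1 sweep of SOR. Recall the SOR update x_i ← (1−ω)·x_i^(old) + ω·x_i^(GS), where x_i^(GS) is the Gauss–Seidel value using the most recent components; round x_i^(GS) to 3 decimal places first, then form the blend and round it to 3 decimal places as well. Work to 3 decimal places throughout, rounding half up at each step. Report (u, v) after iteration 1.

Iteration 1:
  u: GS value = (-6 - (-1)·2.500) / (5) = -0.700;  u ← (1−ω)·-1.000 + ω·-0.700 = -0.820
  v: GS value = (4 - (4)·-0.820) / (7) = 1.040;  v ← (1−ω)·2.500 + ω·1.040 = 1.624

(-0.820, 1.624)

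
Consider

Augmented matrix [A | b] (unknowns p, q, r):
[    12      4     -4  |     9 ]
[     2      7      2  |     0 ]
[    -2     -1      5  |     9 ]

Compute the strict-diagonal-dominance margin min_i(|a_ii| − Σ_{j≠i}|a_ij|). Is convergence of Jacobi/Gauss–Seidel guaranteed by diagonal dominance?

row 1: |12| − (4+4) = 4
row 2: |7| − (2+2) = 3
row 3: |5| − (2+1) = 2
minimum over rows = 2 → strictly diagonally dominant (convergence guaranteed)

2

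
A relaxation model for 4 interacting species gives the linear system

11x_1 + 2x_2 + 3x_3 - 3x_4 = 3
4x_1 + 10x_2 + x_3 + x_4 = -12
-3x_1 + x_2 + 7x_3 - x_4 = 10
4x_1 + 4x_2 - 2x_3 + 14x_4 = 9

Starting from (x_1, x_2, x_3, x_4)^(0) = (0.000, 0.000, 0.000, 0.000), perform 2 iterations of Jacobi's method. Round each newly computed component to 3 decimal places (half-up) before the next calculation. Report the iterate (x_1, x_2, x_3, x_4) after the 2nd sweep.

Iteration 1:
  x_1 = (3 - (2)·0.000 - (3)·0.000 - (-3)·0.000) / (11) = 0.273
  x_2 = (-12 - (4)·0.000 - (1)·0.000 - (1)·0.000) / (10) = -1.200
  x_3 = (10 - (-3)·0.000 - (1)·0.000 - (-1)·0.000) / (7) = 1.429
  x_4 = (9 - (4)·0.000 - (4)·0.000 - (-2)·0.000) / (14) = 0.643
Iteration 2:
  x_1 = (3 - (2)·-1.200 - (3)·1.429 - (-3)·0.643) / (11) = 0.277
  x_2 = (-12 - (4)·0.273 - (1)·1.429 - (1)·0.643) / (10) = -1.516
  x_3 = (10 - (-3)·0.273 - (1)·-1.200 - (-1)·0.643) / (7) = 1.809
  x_4 = (9 - (4)·0.273 - (4)·-1.200 - (-2)·1.429) / (14) = 1.112

(0.277, -1.516, 1.809, 1.112)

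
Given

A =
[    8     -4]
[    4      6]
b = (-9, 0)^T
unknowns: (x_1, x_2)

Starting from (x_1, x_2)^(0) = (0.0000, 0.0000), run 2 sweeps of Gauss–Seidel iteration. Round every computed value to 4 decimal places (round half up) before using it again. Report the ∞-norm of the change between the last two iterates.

0.3750

Iteration 1:
  x_1 = (-9 - (-4)·0.0000) / (8) = -1.1250
  x_2 = (0 - (4)·-1.1250) / (6) = 0.7500
Iteration 2:
  x_1 = (-9 - (-4)·0.7500) / (8) = -0.7500
  x_2 = (0 - (4)·-0.7500) / (6) = 0.5000
Change: (0.3750, -0.2500) → max |·| = 0.3750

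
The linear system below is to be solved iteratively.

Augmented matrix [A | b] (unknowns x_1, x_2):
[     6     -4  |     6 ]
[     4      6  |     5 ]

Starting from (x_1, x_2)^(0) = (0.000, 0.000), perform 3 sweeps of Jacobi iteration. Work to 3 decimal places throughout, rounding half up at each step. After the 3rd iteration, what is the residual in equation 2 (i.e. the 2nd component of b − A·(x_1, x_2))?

1.774

Iteration 1:
  x_1 = (6 - (-4)·0.000) / (6) = 1.000
  x_2 = (5 - (4)·0.000) / (6) = 0.833
Iteration 2:
  x_1 = (6 - (-4)·0.833) / (6) = 1.555
  x_2 = (5 - (4)·1.000) / (6) = 0.167
Iteration 3:
  x_1 = (6 - (-4)·0.167) / (6) = 1.111
  x_2 = (5 - (4)·1.555) / (6) = -0.203
Residual b − A·x = (-1.478, 1.774)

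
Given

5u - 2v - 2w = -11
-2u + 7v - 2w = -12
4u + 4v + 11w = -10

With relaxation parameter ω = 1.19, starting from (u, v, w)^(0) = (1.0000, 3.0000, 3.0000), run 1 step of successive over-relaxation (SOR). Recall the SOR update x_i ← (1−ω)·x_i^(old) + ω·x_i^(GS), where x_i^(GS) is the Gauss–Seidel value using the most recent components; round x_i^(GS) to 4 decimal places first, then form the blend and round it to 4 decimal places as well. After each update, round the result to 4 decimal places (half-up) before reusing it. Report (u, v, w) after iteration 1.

Iteration 1:
  u: GS value = (-11 - (-2)·3.0000 - (-2)·3.0000) / (5) = 0.2000;  u ← (1−ω)·1.0000 + ω·0.2000 = 0.0480
  v: GS value = (-12 - (-2)·0.0480 - (-2)·3.0000) / (7) = -0.8434;  v ← (1−ω)·3.0000 + ω·-0.8434 = -1.5736
  w: GS value = (-10 - (4)·0.0480 - (4)·-1.5736) / (11) = -0.3543;  w ← (1−ω)·3.0000 + ω·-0.3543 = -0.9916

(0.0480, -1.5736, -0.9916)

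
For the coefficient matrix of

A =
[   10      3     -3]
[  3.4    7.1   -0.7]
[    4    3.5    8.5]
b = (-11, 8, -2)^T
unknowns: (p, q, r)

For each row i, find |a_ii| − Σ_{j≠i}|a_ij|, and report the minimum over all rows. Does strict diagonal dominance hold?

1

row 1: |10| − (3+3) = 4
row 2: |7.1| − (3.4+0.7) = 3
row 3: |8.5| − (4+3.5) = 1
minimum over rows = 1 → strictly diagonally dominant (convergence guaranteed)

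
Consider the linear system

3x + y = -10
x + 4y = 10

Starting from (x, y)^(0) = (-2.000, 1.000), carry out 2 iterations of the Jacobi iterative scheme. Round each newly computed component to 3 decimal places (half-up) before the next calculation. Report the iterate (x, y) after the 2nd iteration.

(-4.333, 3.417)

Iteration 1:
  x = (-10 - (1)·1.000) / (3) = -3.667
  y = (10 - (1)·-2.000) / (4) = 3.000
Iteration 2:
  x = (-10 - (1)·3.000) / (3) = -4.333
  y = (10 - (1)·-3.667) / (4) = 3.417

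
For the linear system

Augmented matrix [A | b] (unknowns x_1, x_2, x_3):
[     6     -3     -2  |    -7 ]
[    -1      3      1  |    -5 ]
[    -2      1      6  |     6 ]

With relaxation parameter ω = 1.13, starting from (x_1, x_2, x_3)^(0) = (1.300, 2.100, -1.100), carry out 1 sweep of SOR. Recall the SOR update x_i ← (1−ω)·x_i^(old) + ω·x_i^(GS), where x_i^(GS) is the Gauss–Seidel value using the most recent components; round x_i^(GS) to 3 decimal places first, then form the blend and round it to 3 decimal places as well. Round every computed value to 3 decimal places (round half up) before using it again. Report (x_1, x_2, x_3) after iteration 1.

Iteration 1:
  x_1: GS value = (-7 - (-3)·2.100 - (-2)·-1.100) / (6) = -0.483;  x_1 ← (1−ω)·1.300 + ω·-0.483 = -0.715
  x_2: GS value = (-5 - (-1)·-0.715 - (1)·-1.100) / (3) = -1.538;  x_2 ← (1−ω)·2.100 + ω·-1.538 = -2.011
  x_3: GS value = (6 - (-2)·-0.715 - (1)·-2.011) / (6) = 1.097;  x_3 ← (1−ω)·-1.100 + ω·1.097 = 1.383

(-0.715, -2.011, 1.383)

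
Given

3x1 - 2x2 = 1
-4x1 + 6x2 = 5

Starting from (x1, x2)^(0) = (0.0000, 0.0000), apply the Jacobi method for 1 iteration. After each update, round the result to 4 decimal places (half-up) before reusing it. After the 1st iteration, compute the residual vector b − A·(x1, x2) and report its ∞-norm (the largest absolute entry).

1.6667

Iteration 1:
  x1 = (1 - (-2)·0.0000) / (3) = 0.3333
  x2 = (5 - (-4)·0.0000) / (6) = 0.8333
Residual b − A·x = (1.6667, 1.3334); ∞-norm = 1.6667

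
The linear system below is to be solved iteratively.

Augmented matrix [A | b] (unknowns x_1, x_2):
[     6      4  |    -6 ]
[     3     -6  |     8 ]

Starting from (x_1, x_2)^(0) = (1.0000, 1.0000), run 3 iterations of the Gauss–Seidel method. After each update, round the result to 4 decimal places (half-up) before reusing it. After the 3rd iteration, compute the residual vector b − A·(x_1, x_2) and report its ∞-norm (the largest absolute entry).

Iteration 1:
  x_1 = (-6 - (4)·1.0000) / (6) = -1.6667
  x_2 = (8 - (3)·-1.6667) / (-6) = -2.1667
Iteration 2:
  x_1 = (-6 - (4)·-2.1667) / (6) = 0.4445
  x_2 = (8 - (3)·0.4445) / (-6) = -1.1111
Iteration 3:
  x_1 = (-6 - (4)·-1.1111) / (6) = -0.2593
  x_2 = (8 - (3)·-0.2593) / (-6) = -1.4630
Residual b − A·x = (1.4078, -0.0001); ∞-norm = 1.4078

1.4078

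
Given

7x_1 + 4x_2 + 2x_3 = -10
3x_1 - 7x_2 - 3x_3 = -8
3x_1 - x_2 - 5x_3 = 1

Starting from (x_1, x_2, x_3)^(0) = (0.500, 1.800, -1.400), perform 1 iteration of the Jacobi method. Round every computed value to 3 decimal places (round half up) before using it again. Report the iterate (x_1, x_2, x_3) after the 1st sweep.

Iteration 1:
  x_1 = (-10 - (4)·1.800 - (2)·-1.400) / (7) = -2.057
  x_2 = (-8 - (3)·0.500 - (-3)·-1.400) / (-7) = 1.957
  x_3 = (1 - (3)·0.500 - (-1)·1.800) / (-5) = -0.260

(-2.057, 1.957, -0.260)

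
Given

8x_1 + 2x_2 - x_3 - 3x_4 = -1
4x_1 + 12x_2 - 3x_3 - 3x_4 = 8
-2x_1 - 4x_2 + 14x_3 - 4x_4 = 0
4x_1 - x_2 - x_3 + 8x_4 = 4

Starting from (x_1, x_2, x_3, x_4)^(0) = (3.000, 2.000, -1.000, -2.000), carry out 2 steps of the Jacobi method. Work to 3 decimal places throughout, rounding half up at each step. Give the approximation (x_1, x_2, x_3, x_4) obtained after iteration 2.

Iteration 1:
  x_1 = (-1 - (2)·2.000 - (-1)·-1.000 - (-3)·-2.000) / (8) = -1.500
  x_2 = (8 - (4)·3.000 - (-3)·-1.000 - (-3)·-2.000) / (12) = -1.083
  x_3 = (0 - (-2)·3.000 - (-4)·2.000 - (-4)·-2.000) / (14) = 0.429
  x_4 = (4 - (4)·3.000 - (-1)·2.000 - (-1)·-1.000) / (8) = -0.875
Iteration 2:
  x_1 = (-1 - (2)·-1.083 - (-1)·0.429 - (-3)·-0.875) / (8) = -0.129
  x_2 = (8 - (4)·-1.500 - (-3)·0.429 - (-3)·-0.875) / (12) = 1.055
  x_3 = (0 - (-2)·-1.500 - (-4)·-1.083 - (-4)·-0.875) / (14) = -0.774
  x_4 = (4 - (4)·-1.500 - (-1)·-1.083 - (-1)·0.429) / (8) = 1.168

(-0.129, 1.055, -0.774, 1.168)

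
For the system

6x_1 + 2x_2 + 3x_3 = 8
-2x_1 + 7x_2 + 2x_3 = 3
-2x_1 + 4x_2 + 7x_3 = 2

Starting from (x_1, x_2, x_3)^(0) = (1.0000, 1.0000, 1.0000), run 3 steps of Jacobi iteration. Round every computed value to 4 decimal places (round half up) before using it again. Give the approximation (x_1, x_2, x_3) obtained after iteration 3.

Iteration 1:
  x_1 = (8 - (2)·1.0000 - (3)·1.0000) / (6) = 0.5000
  x_2 = (3 - (-2)·1.0000 - (2)·1.0000) / (7) = 0.4286
  x_3 = (2 - (-2)·1.0000 - (4)·1.0000) / (7) = 0.0000
Iteration 2:
  x_1 = (8 - (2)·0.4286 - (3)·0.0000) / (6) = 1.1905
  x_2 = (3 - (-2)·0.5000 - (2)·0.0000) / (7) = 0.5714
  x_3 = (2 - (-2)·0.5000 - (4)·0.4286) / (7) = 0.1837
Iteration 3:
  x_1 = (8 - (2)·0.5714 - (3)·0.1837) / (6) = 1.0510
  x_2 = (3 - (-2)·1.1905 - (2)·0.1837) / (7) = 0.7162
  x_3 = (2 - (-2)·1.1905 - (4)·0.5714) / (7) = 0.2993

(1.0510, 0.7162, 0.2993)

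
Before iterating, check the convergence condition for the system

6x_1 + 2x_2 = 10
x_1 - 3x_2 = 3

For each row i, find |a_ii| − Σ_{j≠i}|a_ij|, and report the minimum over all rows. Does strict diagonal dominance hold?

row 1: |6| − (2) = 4
row 2: |-3| − (1) = 2
minimum over rows = 2 → strictly diagonally dominant (convergence guaranteed)

2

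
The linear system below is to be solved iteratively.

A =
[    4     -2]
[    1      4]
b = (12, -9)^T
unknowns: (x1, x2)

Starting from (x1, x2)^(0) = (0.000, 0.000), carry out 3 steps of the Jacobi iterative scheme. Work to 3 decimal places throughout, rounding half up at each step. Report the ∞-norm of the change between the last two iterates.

0.375

Iteration 1:
  x1 = (12 - (-2)·0.000) / (4) = 3.000
  x2 = (-9 - (1)·0.000) / (4) = -2.250
Iteration 2:
  x1 = (12 - (-2)·-2.250) / (4) = 1.875
  x2 = (-9 - (1)·3.000) / (4) = -3.000
Iteration 3:
  x1 = (12 - (-2)·-3.000) / (4) = 1.500
  x2 = (-9 - (1)·1.875) / (4) = -2.719
Change: (-0.375, 0.281) → max |·| = 0.375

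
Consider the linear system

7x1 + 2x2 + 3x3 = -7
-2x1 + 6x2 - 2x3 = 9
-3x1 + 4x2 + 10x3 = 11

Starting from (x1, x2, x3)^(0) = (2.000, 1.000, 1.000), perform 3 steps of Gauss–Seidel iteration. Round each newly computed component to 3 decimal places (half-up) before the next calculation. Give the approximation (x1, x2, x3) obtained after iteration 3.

Iteration 1:
  x1 = (-7 - (2)·1.000 - (3)·1.000) / (7) = -1.714
  x2 = (9 - (-2)·-1.714 - (-2)·1.000) / (6) = 1.262
  x3 = (11 - (-3)·-1.714 - (4)·1.262) / (10) = 0.081
Iteration 2:
  x1 = (-7 - (2)·1.262 - (3)·0.081) / (7) = -1.395
  x2 = (9 - (-2)·-1.395 - (-2)·0.081) / (6) = 1.062
  x3 = (11 - (-3)·-1.395 - (4)·1.062) / (10) = 0.257
Iteration 3:
  x1 = (-7 - (2)·1.062 - (3)·0.257) / (7) = -1.414
  x2 = (9 - (-2)·-1.414 - (-2)·0.257) / (6) = 1.114
  x3 = (11 - (-3)·-1.414 - (4)·1.114) / (10) = 0.230

(-1.414, 1.114, 0.230)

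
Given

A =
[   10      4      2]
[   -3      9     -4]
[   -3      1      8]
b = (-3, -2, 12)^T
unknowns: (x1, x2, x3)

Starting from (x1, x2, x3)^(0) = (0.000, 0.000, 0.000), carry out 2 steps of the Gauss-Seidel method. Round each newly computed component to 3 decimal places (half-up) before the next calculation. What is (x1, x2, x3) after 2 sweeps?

(-0.457, 0.260, 1.296)

Iteration 1:
  x1 = (-3 - (4)·0.000 - (2)·0.000) / (10) = -0.300
  x2 = (-2 - (-3)·-0.300 - (-4)·0.000) / (9) = -0.322
  x3 = (12 - (-3)·-0.300 - (1)·-0.322) / (8) = 1.428
Iteration 2:
  x1 = (-3 - (4)·-0.322 - (2)·1.428) / (10) = -0.457
  x2 = (-2 - (-3)·-0.457 - (-4)·1.428) / (9) = 0.260
  x3 = (12 - (-3)·-0.457 - (1)·0.260) / (8) = 1.296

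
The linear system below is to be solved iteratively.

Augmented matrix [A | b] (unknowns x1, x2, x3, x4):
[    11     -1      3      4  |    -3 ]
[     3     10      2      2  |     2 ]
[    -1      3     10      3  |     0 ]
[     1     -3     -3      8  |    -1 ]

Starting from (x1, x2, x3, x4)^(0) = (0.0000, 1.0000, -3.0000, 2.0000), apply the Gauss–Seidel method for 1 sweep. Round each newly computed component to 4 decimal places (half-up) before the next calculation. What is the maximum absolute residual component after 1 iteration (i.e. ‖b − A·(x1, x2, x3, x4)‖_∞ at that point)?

6.6899

Iteration 1:
  x1 = (-3 - (-1)·1.0000 - (3)·-3.0000 - (4)·2.0000) / (11) = -0.0909
  x2 = (2 - (3)·-0.0909 - (2)·-3.0000 - (2)·2.0000) / (10) = 0.4273
  x3 = (0 - (-1)·-0.0909 - (3)·0.4273 - (3)·2.0000) / (10) = -0.7373
  x4 = (-1 - (1)·-0.0909 - (-3)·0.4273 - (-3)·-0.7373) / (8) = -0.2299
Residual b − A·x = (1.5587, -0.0659, 6.6899, 0.0001); ∞-norm = 6.6899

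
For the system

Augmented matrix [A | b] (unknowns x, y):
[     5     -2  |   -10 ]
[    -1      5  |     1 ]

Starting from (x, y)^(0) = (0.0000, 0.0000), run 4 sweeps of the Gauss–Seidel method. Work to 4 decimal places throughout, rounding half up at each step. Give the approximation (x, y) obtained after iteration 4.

Iteration 1:
  x = (-10 - (-2)·0.0000) / (5) = -2.0000
  y = (1 - (-1)·-2.0000) / (5) = -0.2000
Iteration 2:
  x = (-10 - (-2)·-0.2000) / (5) = -2.0800
  y = (1 - (-1)·-2.0800) / (5) = -0.2160
Iteration 3:
  x = (-10 - (-2)·-0.2160) / (5) = -2.0864
  y = (1 - (-1)·-2.0864) / (5) = -0.2173
Iteration 4:
  x = (-10 - (-2)·-0.2173) / (5) = -2.0869
  y = (1 - (-1)·-2.0869) / (5) = -0.2174

(-2.0869, -0.2174)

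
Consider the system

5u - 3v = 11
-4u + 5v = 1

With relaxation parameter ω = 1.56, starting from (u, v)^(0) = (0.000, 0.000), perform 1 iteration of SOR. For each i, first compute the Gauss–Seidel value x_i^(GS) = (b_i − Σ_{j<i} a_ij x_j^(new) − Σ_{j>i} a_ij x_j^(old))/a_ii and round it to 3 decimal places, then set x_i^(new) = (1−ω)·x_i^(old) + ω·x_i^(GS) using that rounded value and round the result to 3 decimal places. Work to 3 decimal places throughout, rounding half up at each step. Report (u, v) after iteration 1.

Iteration 1:
  u: GS value = (11 - (-3)·0.000) / (5) = 2.200;  u ← (1−ω)·0.000 + ω·2.200 = 3.432
  v: GS value = (1 - (-4)·3.432) / (5) = 2.946;  v ← (1−ω)·0.000 + ω·2.946 = 4.596

(3.432, 4.596)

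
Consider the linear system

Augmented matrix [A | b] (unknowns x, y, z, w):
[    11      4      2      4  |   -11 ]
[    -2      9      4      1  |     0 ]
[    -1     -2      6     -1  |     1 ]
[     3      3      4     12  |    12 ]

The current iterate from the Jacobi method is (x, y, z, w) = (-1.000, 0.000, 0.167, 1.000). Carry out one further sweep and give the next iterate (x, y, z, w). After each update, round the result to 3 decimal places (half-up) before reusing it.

One sweep:
  x = (-11 - (4)·0.000 - (2)·0.167 - (4)·1.000) / (11) = -1.394
  y = (0 - (-2)·-1.000 - (4)·0.167 - (1)·1.000) / (9) = -0.408
  z = (1 - (-1)·-1.000 - (-2)·0.000 - (-1)·1.000) / (6) = 0.167
  w = (12 - (3)·-1.000 - (3)·0.000 - (4)·0.167) / (12) = 1.194

(-1.394, -0.408, 0.167, 1.194)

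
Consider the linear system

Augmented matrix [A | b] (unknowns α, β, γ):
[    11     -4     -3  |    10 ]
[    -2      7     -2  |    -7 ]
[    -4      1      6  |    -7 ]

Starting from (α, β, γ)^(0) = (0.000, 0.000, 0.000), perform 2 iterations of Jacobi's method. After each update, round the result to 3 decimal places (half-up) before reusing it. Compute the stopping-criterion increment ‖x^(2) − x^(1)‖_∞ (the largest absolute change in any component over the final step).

Iteration 1:
  α = (10 - (-4)·0.000 - (-3)·0.000) / (11) = 0.909
  β = (-7 - (-2)·0.000 - (-2)·0.000) / (7) = -1.000
  γ = (-7 - (-4)·0.000 - (1)·0.000) / (6) = -1.167
Iteration 2:
  α = (10 - (-4)·-1.000 - (-3)·-1.167) / (11) = 0.227
  β = (-7 - (-2)·0.909 - (-2)·-1.167) / (7) = -1.074
  γ = (-7 - (-4)·0.909 - (1)·-1.000) / (6) = -0.394
Change: (-0.682, -0.074, 0.773) → max |·| = 0.773

0.773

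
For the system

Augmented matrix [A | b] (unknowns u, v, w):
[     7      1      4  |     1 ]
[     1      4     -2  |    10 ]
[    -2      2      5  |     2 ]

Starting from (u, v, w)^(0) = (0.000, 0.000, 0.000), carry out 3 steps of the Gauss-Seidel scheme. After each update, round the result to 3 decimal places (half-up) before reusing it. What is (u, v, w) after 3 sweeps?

(0.083, 2.255, -0.469)

Iteration 1:
  u = (1 - (1)·0.000 - (4)·0.000) / (7) = 0.143
  v = (10 - (1)·0.143 - (-2)·0.000) / (4) = 2.464
  w = (2 - (-2)·0.143 - (2)·2.464) / (5) = -0.528
Iteration 2:
  u = (1 - (1)·2.464 - (4)·-0.528) / (7) = 0.093
  v = (10 - (1)·0.093 - (-2)·-0.528) / (4) = 2.213
  w = (2 - (-2)·0.093 - (2)·2.213) / (5) = -0.448
Iteration 3:
  u = (1 - (1)·2.213 - (4)·-0.448) / (7) = 0.083
  v = (10 - (1)·0.083 - (-2)·-0.448) / (4) = 2.255
  w = (2 - (-2)·0.083 - (2)·2.255) / (5) = -0.469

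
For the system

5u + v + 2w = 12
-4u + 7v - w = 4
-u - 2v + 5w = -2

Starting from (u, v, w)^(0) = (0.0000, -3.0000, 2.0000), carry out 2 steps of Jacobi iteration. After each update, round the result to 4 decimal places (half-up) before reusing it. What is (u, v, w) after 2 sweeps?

(2.8686, 1.6000, 0.3828)

Iteration 1:
  u = (12 - (1)·-3.0000 - (2)·2.0000) / (5) = 2.2000
  v = (4 - (-4)·0.0000 - (-1)·2.0000) / (7) = 0.8571
  w = (-2 - (-1)·0.0000 - (-2)·-3.0000) / (5) = -1.6000
Iteration 2:
  u = (12 - (1)·0.8571 - (2)·-1.6000) / (5) = 2.8686
  v = (4 - (-4)·2.2000 - (-1)·-1.6000) / (7) = 1.6000
  w = (-2 - (-1)·2.2000 - (-2)·0.8571) / (5) = 0.3828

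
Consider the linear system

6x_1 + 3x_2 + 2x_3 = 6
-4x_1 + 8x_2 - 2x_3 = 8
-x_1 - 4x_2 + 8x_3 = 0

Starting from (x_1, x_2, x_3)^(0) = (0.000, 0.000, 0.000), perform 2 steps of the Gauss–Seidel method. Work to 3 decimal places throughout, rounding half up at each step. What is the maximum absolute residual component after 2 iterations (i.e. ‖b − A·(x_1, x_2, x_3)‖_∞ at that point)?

1.470

Iteration 1:
  x_1 = (6 - (3)·0.000 - (2)·0.000) / (6) = 1.000
  x_2 = (8 - (-4)·1.000 - (-2)·0.000) / (8) = 1.500
  x_3 = (0 - (-1)·1.000 - (-4)·1.500) / (8) = 0.875
Iteration 2:
  x_1 = (6 - (3)·1.500 - (2)·0.875) / (6) = -0.042
  x_2 = (8 - (-4)·-0.042 - (-2)·0.875) / (8) = 1.198
  x_3 = (0 - (-1)·-0.042 - (-4)·1.198) / (8) = 0.594
Residual b − A·x = (1.470, -0.564, -0.002); ∞-norm = 1.470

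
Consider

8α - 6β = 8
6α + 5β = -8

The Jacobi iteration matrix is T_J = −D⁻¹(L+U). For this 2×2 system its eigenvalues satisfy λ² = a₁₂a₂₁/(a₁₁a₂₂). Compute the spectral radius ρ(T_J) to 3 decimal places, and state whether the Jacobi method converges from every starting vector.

0.949

a₁₂a₂₁/(a₁₁a₂₂) = (-6)·(6) / ((8)·(5)) = -0.900000
ρ = √|-0.900000| = √0.900000 = 0.949
ρ < 1, so Jacobi converges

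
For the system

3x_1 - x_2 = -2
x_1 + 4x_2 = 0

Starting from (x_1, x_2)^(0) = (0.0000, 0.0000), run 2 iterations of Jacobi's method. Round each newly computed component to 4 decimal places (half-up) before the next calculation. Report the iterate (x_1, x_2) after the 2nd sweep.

(-0.6667, 0.1667)

Iteration 1:
  x_1 = (-2 - (-1)·0.0000) / (3) = -0.6667
  x_2 = (0 - (1)·0.0000) / (4) = 0.0000
Iteration 2:
  x_1 = (-2 - (-1)·0.0000) / (3) = -0.6667
  x_2 = (0 - (1)·-0.6667) / (4) = 0.1667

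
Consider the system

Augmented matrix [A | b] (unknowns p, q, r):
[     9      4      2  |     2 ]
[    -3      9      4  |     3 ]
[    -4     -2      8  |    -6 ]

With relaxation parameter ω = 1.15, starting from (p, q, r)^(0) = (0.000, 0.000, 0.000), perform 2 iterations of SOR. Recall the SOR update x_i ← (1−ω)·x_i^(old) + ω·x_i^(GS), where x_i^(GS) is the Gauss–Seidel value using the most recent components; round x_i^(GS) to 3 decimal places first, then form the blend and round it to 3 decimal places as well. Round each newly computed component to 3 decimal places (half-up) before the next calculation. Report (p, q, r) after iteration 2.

Iteration 1:
  p: GS value = (2 - (4)·0.000 - (2)·0.000) / (9) = 0.222;  p ← (1−ω)·0.000 + ω·0.222 = 0.255
  q: GS value = (3 - (-3)·0.255 - (4)·0.000) / (9) = 0.418;  q ← (1−ω)·0.000 + ω·0.418 = 0.481
  r: GS value = (-6 - (-4)·0.255 - (-2)·0.481) / (8) = -0.502;  r ← (1−ω)·0.000 + ω·-0.502 = -0.577
Iteration 2:
  p: GS value = (2 - (4)·0.481 - (2)·-0.577) / (9) = 0.137;  p ← (1−ω)·0.255 + ω·0.137 = 0.119
  q: GS value = (3 - (-3)·0.119 - (4)·-0.577) / (9) = 0.629;  q ← (1−ω)·0.481 + ω·0.629 = 0.651
  r: GS value = (-6 - (-4)·0.119 - (-2)·0.651) / (8) = -0.528;  r ← (1−ω)·-0.577 + ω·-0.528 = -0.521

(0.119, 0.651, -0.521)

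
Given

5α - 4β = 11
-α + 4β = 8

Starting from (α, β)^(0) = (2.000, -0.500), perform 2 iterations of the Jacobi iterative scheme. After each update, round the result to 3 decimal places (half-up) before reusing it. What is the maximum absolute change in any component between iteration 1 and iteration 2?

2.400

Iteration 1:
  α = (11 - (-4)·-0.500) / (5) = 1.800
  β = (8 - (-1)·2.000) / (4) = 2.500
Iteration 2:
  α = (11 - (-4)·2.500) / (5) = 4.200
  β = (8 - (-1)·1.800) / (4) = 2.450
Change: (2.400, -0.050) → max |·| = 2.400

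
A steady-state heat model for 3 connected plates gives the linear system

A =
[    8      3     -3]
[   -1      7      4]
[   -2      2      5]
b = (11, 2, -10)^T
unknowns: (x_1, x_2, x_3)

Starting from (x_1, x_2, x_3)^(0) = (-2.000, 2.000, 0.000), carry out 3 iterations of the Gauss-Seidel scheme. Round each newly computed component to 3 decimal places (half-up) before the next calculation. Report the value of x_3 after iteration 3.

Iteration 1:
  x_1 = (11 - (3)·2.000 - (-3)·0.000) / (8) = 0.625
  x_2 = (2 - (-1)·0.625 - (4)·0.000) / (7) = 0.375
  x_3 = (-10 - (-2)·0.625 - (2)·0.375) / (5) = -1.900
Iteration 2:
  x_1 = (11 - (3)·0.375 - (-3)·-1.900) / (8) = 0.522
  x_2 = (2 - (-1)·0.522 - (4)·-1.900) / (7) = 1.446
  x_3 = (-10 - (-2)·0.522 - (2)·1.446) / (5) = -2.370
Iteration 3:
  x_1 = (11 - (3)·1.446 - (-3)·-2.370) / (8) = -0.056
  x_2 = (2 - (-1)·-0.056 - (4)·-2.370) / (7) = 1.632
  x_3 = (-10 - (-2)·-0.056 - (2)·1.632) / (5) = -2.675

-2.675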